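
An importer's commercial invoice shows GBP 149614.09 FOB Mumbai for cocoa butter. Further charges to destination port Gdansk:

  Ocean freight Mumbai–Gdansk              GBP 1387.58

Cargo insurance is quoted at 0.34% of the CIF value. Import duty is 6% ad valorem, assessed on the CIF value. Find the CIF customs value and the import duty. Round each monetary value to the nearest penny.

CIF value: GBP 151516.83; import duty: GBP 9091.01

Let C be the CIF value. C = FOB price + freight + 0.34% × C
C − 0.34% × C = 149614.09 + 1387.58
0.9966 × C = 151001.67
C = 151001.67 / 0.9966 = 151516.83
Insurance premium = 0.34% × 151516.83 = 515.16
Import duty = 151516.83 × 6% = 9091.01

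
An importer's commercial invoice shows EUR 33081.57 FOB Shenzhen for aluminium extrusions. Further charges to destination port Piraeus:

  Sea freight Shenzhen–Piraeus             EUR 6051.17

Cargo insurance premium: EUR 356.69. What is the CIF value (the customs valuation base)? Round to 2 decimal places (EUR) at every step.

CIF = FOB price + freight + insurance
CIF = 33081.57 + 6051.17 + 356.69 = 39489.43

CIF value: EUR 39489.43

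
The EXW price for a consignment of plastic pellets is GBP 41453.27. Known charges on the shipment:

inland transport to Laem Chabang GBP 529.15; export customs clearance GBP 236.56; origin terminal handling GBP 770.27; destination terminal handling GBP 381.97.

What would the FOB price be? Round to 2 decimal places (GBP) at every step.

Not relevant to the conversion: destination terminal — on the buyer under both terms; not part of either seller's price.
From EXW to FOB, the seller additionally bears: inland to port, export clearance, origin terminal.
FOB price = 41453.27 + 529.15 + 236.56 + 770.27 = 42989.25

FOB price: GBP 42989.25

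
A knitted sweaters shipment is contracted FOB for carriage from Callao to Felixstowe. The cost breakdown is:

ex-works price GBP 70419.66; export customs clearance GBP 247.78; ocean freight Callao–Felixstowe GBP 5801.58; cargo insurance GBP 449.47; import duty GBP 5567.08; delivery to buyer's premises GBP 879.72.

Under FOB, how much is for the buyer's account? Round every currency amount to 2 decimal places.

FOB: the seller bears costs until goods are on board at the origin port; the buyer bears freight, insurance and all costs thereafter.
Seller's account: goods 70419.66 + export clearance 247.78 = 70667.44
Buyer's account: freight 5801.58 + insurance 449.47 + duty 5567.08 + delivery 879.72 = 12697.85

Buyer's account: GBP 12697.85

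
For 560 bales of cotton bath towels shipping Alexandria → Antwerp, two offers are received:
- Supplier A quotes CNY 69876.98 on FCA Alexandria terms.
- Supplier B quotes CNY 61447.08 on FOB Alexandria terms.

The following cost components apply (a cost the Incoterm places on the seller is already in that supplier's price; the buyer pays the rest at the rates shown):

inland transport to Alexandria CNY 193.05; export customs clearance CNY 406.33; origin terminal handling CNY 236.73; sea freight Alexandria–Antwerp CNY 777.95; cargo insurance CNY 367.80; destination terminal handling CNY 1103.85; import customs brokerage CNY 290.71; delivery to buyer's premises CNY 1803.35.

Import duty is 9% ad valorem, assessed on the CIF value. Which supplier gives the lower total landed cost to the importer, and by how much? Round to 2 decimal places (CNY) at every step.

Supplier A (FCA):
CIF value = FCA price + origin terminal + freight + insurance = 69876.98 + 236.73 + 777.95 + 367.80 = 71259.46
Import duty = 71259.46 × 9% = 6413.35
Buyer bears (A): 236.73 + 777.95 + 367.80 + 1103.85 + 290.71 + 1803.35 = 4580.39
Landed cost (A) = invoice 69876.98 + 4580.39 + duty 6413.35 = 80870.72
Supplier B (FOB):
CIF value = FOB price + freight + insurance = 61447.08 + 777.95 + 367.80 = 62592.83
Import duty = 62592.83 × 9% = 5633.35
Buyer bears (B): 777.95 + 367.80 + 1103.85 + 290.71 + 1803.35 = 4343.66
Landed cost (B) = invoice 61447.08 + 4343.66 + duty 5633.35 = 71424.09
Difference = |80870.72 − 71424.09| = 9446.63

Supplier B is cheaper by CNY 9446.63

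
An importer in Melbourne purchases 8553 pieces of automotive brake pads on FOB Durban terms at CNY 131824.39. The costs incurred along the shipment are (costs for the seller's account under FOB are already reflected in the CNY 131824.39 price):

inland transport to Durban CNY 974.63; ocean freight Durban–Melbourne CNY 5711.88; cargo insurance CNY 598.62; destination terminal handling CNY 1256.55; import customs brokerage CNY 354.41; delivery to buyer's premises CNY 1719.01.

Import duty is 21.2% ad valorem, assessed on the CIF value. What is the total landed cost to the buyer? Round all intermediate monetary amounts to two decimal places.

FOB: the seller bears costs until goods are on board at the origin port; the buyer bears freight, insurance and all costs thereafter.
Already in the invoice (seller's account under FOB): inland to port — exclude.
CIF value = FOB price + freight + insurance = 131824.39 + 5711.88 + 598.62 = 138134.89
Import duty = 138134.89 × 21.2% = 29284.60
Buyer bears: freight 5711.88 + insurance 598.62 + destination terminal 1256.55 + brokerage 354.41 + delivery 1719.01 + duty 29284.60 = 38925.07
Landed cost = invoice 131824.39 + 38925.07 = 170749.46

Total landed cost: CNY 170749.46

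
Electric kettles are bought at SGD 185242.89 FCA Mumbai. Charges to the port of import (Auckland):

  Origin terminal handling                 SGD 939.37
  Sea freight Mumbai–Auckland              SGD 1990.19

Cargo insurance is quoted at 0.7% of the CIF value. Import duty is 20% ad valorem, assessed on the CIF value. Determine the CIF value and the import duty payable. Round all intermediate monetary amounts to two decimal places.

CIF value: SGD 189498.94; import duty: SGD 37899.79

Let C be the CIF value. C = FCA price + pre-shipment costs + freight + 0.7% × C
C − 0.7% × C = 185242.89 + 939.37 + 1990.19
0.993 × C = 188172.45
C = 188172.45 / 0.993 = 189498.94
Insurance premium = 0.7% × 189498.94 = 1326.49
Import duty = 189498.94 × 20% = 37899.79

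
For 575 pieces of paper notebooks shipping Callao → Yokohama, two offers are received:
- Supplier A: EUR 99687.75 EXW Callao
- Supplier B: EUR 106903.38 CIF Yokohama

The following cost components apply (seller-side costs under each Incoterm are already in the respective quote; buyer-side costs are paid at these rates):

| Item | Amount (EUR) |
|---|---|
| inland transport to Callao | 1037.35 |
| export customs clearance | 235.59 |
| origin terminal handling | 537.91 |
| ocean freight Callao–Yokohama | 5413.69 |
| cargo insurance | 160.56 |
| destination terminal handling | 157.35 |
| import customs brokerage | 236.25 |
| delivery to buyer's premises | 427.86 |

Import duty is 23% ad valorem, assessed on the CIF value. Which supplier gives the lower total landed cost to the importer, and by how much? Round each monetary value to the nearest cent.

Supplier B is cheaper by EUR 208.45

Supplier A (EXW):
CIF value = EXW price + inland to port + export clearance + origin terminal + freight + insurance = 99687.75 + 1037.35 + 235.59 + 537.91 + 5413.69 + 160.56 = 107072.85
Import duty = 107072.85 × 23% = 24626.76
Buyer bears (A): 1037.35 + 235.59 + 537.91 + 5413.69 + 160.56 + 157.35 + 236.25 + 427.86 = 8206.56
Landed cost (A) = invoice 99687.75 + 8206.56 + duty 24626.76 = 132521.07
Supplier B (CIF):
The CIF price already equals the CIF value: 106903.38
Import duty = 106903.38 × 23% = 24587.78
Buyer bears (B): 157.35 + 236.25 + 427.86 = 821.46
Landed cost (B) = invoice 106903.38 + 821.46 + duty 24587.78 = 132312.62
Difference = |132521.07 − 132312.62| = 208.45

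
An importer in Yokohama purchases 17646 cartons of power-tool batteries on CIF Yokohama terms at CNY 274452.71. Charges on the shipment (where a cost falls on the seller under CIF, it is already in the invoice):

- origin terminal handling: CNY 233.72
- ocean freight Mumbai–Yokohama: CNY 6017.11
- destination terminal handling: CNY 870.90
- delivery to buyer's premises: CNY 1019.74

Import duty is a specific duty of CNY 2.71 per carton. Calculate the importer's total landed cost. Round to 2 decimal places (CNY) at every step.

CIF: the seller pays costs through ocean freight and marine insurance to the destination port.
Already in the invoice (seller's account under CIF): origin terminal, freight — exclude.
The CIF price already equals the CIF value: 274452.71
Import duty = 17646 × 2.71 = 47820.66
Buyer bears: destination terminal 870.90 + delivery 1019.74 + duty 47820.66 = 49711.30
Landed cost = invoice 274452.71 + 49711.30 = 324164.01

Total landed cost: CNY 324164.01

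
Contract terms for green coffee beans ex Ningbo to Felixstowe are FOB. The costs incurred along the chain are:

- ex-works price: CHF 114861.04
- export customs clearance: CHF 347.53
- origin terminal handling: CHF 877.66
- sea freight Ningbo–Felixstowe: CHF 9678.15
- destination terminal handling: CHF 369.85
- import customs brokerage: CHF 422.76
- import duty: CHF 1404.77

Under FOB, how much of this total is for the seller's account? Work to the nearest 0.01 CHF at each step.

Seller's account: CHF 116086.23

FOB: the seller bears costs until goods are on board at the origin port; the buyer bears freight, insurance and all costs thereafter.
Seller's account: goods 114861.04 + export clearance 347.53 + origin terminal 877.66 = 116086.23
Buyer's account: freight 9678.15 + destination terminal 369.85 + brokerage 422.76 + duty 1404.77 = 11875.53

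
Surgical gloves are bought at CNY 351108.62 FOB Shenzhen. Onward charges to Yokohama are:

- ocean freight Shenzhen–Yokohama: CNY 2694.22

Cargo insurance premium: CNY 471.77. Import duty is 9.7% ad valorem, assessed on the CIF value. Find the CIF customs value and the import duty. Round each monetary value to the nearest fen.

CIF = FOB price + freight + insurance
CIF = 351108.62 + 2694.22 + 471.77 = 354274.61
Import duty = 354274.61 × 9.7% = 34364.64

CIF value: CNY 354274.61; import duty: CNY 34364.64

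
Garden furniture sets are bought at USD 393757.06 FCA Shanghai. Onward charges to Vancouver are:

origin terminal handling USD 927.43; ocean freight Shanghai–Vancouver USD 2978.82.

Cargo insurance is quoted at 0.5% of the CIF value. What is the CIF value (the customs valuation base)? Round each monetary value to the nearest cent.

CIF value: USD 399661.62

Let C be the CIF value. C = FCA price + pre-shipment costs + freight + 0.5% × C
C − 0.5% × C = 393757.06 + 927.43 + 2978.82
0.995 × C = 397663.31
C = 397663.31 / 0.995 = 399661.62
Insurance premium = 0.5% × 399661.62 = 1998.31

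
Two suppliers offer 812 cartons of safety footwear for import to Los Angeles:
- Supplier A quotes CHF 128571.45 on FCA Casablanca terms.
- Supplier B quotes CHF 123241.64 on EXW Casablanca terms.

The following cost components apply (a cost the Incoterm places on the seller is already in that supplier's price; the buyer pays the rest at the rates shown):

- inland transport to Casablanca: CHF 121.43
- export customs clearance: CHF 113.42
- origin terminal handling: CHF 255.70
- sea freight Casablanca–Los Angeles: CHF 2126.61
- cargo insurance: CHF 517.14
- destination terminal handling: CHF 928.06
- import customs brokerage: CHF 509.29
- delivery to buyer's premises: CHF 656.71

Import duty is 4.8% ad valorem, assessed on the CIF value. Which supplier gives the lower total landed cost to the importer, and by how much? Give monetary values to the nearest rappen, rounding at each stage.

Supplier A (FCA):
CIF value = FCA price + origin terminal + freight + insurance = 128571.45 + 255.70 + 2126.61 + 517.14 = 131470.90
Import duty = 131470.90 × 4.8% = 6310.60
Buyer bears (A): 255.70 + 2126.61 + 517.14 + 928.06 + 509.29 + 656.71 = 4993.51
Landed cost (A) = invoice 128571.45 + 4993.51 + duty 6310.60 = 139875.56
Supplier B (EXW):
CIF value = EXW price + inland to port + export clearance + origin terminal + freight + insurance = 123241.64 + 121.43 + 113.42 + 255.70 + 2126.61 + 517.14 = 126375.94
Import duty = 126375.94 × 4.8% = 6066.05
Buyer bears (B): 121.43 + 113.42 + 255.70 + 2126.61 + 517.14 + 928.06 + 509.29 + 656.71 = 5228.36
Landed cost (B) = invoice 123241.64 + 5228.36 + duty 6066.05 = 134536.05
Difference = |139875.56 − 134536.05| = 5339.51

Supplier B is cheaper by CHF 5339.51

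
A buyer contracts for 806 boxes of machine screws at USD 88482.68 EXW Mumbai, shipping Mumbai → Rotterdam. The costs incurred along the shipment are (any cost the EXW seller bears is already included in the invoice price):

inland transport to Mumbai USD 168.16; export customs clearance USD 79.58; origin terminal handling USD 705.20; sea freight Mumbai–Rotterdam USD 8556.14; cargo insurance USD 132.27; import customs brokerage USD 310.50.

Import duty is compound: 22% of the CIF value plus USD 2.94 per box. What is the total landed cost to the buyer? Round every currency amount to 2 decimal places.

Total landed cost: USD 122391.46

EXW: the seller makes goods available at their premises; the buyer bears all onward costs.
CIF value = EXW price + inland to port + export clearance + origin terminal + freight + insurance = 88482.68 + 168.16 + 79.58 + 705.20 + 8556.14 + 132.27 = 98124.03
Ad valorem component: 98124.03 × 22% = 21587.29
Specific component: 806 × 2.94 = 2369.64
Import duty = 21587.29 + 2369.64 = 23956.93
Buyer bears: inland to port 168.16 + export clearance 79.58 + origin terminal 705.20 + freight 8556.14 + insurance 132.27 + brokerage 310.50 + duty 23956.93 = 33908.78
Landed cost = invoice 88482.68 + 33908.78 = 122391.46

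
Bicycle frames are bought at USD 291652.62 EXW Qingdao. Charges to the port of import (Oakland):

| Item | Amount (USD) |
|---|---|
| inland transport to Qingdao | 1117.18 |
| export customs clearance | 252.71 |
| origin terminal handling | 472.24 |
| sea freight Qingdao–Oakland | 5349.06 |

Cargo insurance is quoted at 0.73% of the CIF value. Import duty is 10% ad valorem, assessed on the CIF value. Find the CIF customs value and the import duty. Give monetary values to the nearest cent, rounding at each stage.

Let C be the CIF value. C = EXW price + pre-shipment costs + freight + 0.73% × C
C − 0.73% × C = 291652.62 + 1117.18 + 252.71 + 472.24 + 5349.06
0.9927 × C = 298843.81
C = 298843.81 / 0.9927 = 301041.41
Insurance premium = 0.73% × 301041.41 = 2197.60
Import duty = 301041.41 × 10% = 30104.14

CIF value: USD 301041.41; import duty: USD 30104.14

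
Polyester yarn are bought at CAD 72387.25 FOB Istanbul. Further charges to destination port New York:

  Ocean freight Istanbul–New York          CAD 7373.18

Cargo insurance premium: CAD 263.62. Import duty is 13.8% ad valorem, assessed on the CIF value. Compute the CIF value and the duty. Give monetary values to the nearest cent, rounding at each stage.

CIF value: CAD 80024.05; import duty: CAD 11043.32

CIF = FOB price + freight + insurance
CIF = 72387.25 + 7373.18 + 263.62 = 80024.05
Import duty = 80024.05 × 13.8% = 11043.32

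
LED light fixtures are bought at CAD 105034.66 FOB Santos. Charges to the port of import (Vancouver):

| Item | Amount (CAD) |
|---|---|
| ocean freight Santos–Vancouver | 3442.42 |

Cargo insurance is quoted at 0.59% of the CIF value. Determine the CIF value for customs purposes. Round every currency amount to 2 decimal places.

Let C be the CIF value. C = FOB price + freight + 0.59% × C
C − 0.59% × C = 105034.66 + 3442.42
0.9941 × C = 108477.08
C = 108477.08 / 0.9941 = 109120.89
Insurance premium = 0.59% × 109120.89 = 643.81

CIF value: CAD 109120.89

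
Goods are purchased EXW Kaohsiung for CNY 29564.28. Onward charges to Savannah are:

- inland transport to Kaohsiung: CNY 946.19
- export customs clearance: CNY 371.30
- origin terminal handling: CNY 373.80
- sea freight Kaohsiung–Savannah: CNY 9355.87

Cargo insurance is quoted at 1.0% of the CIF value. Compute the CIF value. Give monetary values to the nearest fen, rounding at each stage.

Let C be the CIF value. C = EXW price + pre-shipment costs + freight + 1.0% × C
C − 1.0% × C = 29564.28 + 946.19 + 371.30 + 373.80 + 9355.87
0.99 × C = 40611.44
C = 40611.44 / 0.99 = 41021.66
Insurance premium = 1.0% × 41021.66 = 410.22

CIF value: CNY 41021.66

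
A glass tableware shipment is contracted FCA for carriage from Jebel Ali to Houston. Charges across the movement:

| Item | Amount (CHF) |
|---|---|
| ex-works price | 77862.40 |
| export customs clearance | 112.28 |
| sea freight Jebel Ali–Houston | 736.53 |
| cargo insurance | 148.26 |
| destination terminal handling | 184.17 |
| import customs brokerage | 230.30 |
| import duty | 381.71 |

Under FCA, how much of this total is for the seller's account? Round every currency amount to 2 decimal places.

Seller's account: CHF 77974.68

FCA: the seller delivers export-cleared goods to the carrier; the buyer bears costs from that point.
Seller's account: goods 77862.40 + export clearance 112.28 = 77974.68
Buyer's account: freight 736.53 + insurance 148.26 + destination terminal 184.17 + brokerage 230.30 + duty 381.71 = 1680.97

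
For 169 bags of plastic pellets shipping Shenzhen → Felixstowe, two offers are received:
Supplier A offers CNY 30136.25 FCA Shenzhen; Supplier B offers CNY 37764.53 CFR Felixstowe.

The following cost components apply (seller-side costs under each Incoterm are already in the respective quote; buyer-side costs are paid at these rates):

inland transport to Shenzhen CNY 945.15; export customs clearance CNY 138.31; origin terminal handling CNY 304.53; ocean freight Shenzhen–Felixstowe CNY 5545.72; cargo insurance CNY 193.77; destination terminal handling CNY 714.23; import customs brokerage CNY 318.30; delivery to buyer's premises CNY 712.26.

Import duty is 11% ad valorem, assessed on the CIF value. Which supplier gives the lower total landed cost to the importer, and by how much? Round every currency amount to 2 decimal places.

Supplier A is cheaper by CNY 1973.61

Supplier A (FCA):
CIF value = FCA price + origin terminal + freight + insurance = 30136.25 + 304.53 + 5545.72 + 193.77 = 36180.27
Import duty = 36180.27 × 11% = 3979.83
Buyer bears (A): 304.53 + 5545.72 + 193.77 + 714.23 + 318.30 + 712.26 = 7788.81
Landed cost (A) = invoice 30136.25 + 7788.81 + duty 3979.83 = 41904.89
Supplier B (CFR):
CIF value = CFR price + insurance = 37764.53 + 193.77 = 37958.30
Import duty = 37958.30 × 11% = 4175.41
Buyer bears (B): 193.77 + 714.23 + 318.30 + 712.26 = 1938.56
Landed cost (B) = invoice 37764.53 + 1938.56 + duty 4175.41 = 43878.50
Difference = |41904.89 − 43878.50| = 1973.61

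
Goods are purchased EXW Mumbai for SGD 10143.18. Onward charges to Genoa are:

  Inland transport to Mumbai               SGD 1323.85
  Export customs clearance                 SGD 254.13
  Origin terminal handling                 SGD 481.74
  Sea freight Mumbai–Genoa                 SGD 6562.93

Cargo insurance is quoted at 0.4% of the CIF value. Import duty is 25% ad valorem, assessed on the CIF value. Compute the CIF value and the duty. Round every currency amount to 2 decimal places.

Let C be the CIF value. C = EXW price + pre-shipment costs + freight + 0.4% × C
C − 0.4% × C = 10143.18 + 1323.85 + 254.13 + 481.74 + 6562.93
0.996 × C = 18765.83
C = 18765.83 / 0.996 = 18841.19
Insurance premium = 0.4% × 18841.19 = 75.36
Import duty = 18841.19 × 25% = 4710.30

CIF value: SGD 18841.19; import duty: SGD 4710.30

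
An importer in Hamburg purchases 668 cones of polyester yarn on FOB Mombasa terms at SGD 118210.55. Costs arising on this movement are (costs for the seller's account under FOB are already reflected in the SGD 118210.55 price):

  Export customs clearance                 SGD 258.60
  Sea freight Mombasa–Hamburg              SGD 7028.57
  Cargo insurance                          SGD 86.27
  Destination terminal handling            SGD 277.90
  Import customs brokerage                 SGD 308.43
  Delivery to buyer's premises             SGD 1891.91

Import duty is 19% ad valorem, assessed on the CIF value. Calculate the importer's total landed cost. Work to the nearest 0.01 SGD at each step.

Total landed cost: SGD 151615.45

FOB: the seller bears costs until goods are on board at the origin port; the buyer bears freight, insurance and all costs thereafter.
Already in the invoice (seller's account under FOB): export clearance — exclude.
CIF value = FOB price + freight + insurance = 118210.55 + 7028.57 + 86.27 = 125325.39
Import duty = 125325.39 × 19% = 23811.82
Buyer bears: freight 7028.57 + insurance 86.27 + destination terminal 277.90 + brokerage 308.43 + delivery 1891.91 + duty 23811.82 = 33404.90
Landed cost = invoice 118210.55 + 33404.90 = 151615.45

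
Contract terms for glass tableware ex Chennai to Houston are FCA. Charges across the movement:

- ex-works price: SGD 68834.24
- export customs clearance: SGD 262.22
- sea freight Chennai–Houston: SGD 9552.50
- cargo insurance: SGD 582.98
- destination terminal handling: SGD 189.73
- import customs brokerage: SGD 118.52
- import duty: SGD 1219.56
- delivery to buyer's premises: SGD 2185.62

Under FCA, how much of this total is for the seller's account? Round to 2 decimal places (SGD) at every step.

FCA: the seller delivers export-cleared goods to the carrier; the buyer bears costs from that point.
Seller's account: goods 68834.24 + export clearance 262.22 = 69096.46
Buyer's account: freight 9552.50 + insurance 582.98 + destination terminal 189.73 + brokerage 118.52 + duty 1219.56 + delivery 2185.62 = 13848.91

Seller's account: SGD 69096.46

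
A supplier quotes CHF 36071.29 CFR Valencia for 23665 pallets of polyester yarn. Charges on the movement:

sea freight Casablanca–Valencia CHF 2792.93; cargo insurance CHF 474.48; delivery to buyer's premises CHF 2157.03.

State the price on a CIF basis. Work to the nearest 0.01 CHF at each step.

CIF price: CHF 36545.77

Not relevant to the conversion: freight — on the seller under both CFR and CIF; already in the CFR price and stays in the CIF price. delivery — on the buyer under both terms; not part of either seller's price.
From CFR to CIF, the seller additionally bears: insurance.
CIF price = 36071.29 + 474.48 = 36545.77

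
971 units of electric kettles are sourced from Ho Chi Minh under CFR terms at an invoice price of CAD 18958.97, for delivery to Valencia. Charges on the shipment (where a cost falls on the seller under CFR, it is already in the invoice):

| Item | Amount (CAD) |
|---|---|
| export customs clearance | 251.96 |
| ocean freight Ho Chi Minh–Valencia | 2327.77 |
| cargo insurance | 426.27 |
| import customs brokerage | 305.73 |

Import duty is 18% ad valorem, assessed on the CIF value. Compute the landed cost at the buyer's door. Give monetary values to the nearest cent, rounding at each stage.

Total landed cost: CAD 23180.31

CFR: the seller pays costs through ocean freight to the destination port, but not insurance.
Already in the invoice (seller's account under CFR): export clearance, freight — exclude.
CIF value = CFR price + insurance = 18958.97 + 426.27 = 19385.24
Import duty = 19385.24 × 18% = 3489.34
Buyer bears: insurance 426.27 + brokerage 305.73 + duty 3489.34 = 4221.34
Landed cost = invoice 18958.97 + 4221.34 = 23180.31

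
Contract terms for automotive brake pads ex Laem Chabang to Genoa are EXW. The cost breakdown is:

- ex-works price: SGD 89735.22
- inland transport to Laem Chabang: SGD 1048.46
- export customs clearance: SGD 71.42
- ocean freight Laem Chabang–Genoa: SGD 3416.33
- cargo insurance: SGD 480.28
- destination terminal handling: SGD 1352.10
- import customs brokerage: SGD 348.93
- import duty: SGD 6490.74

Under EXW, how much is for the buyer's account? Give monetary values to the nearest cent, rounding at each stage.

EXW: the seller makes goods available at their premises; the buyer bears all onward costs.
Seller's account: goods 89735.22 = 89735.22
Buyer's account: inland to port 1048.46 + export clearance 71.42 + freight 3416.33 + insurance 480.28 + destination terminal 1352.10 + brokerage 348.93 + duty 6490.74 = 13208.26

Buyer's account: SGD 13208.26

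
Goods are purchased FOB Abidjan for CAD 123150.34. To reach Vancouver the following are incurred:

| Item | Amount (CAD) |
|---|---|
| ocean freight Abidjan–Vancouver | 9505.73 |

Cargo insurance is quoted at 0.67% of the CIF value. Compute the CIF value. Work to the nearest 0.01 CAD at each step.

CIF value: CAD 133550.86

Let C be the CIF value. C = FOB price + freight + 0.67% × C
C − 0.67% × C = 123150.34 + 9505.73
0.9933 × C = 132656.07
C = 132656.07 / 0.9933 = 133550.86
Insurance premium = 0.67% × 133550.86 = 894.79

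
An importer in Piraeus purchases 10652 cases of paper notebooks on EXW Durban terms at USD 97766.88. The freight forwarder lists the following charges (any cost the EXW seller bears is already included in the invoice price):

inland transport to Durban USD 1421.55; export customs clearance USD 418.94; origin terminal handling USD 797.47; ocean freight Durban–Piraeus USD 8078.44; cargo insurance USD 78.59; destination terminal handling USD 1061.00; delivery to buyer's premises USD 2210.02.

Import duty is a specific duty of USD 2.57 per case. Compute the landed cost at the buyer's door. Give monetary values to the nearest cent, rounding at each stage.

EXW: the seller makes goods available at their premises; the buyer bears all onward costs.
CIF value = EXW price + inland to port + export clearance + origin terminal + freight + insurance = 97766.88 + 1421.55 + 418.94 + 797.47 + 8078.44 + 78.59 = 108561.87
Import duty = 10652 × 2.57 = 27375.64
Buyer bears: inland to port 1421.55 + export clearance 418.94 + origin terminal 797.47 + freight 8078.44 + insurance 78.59 + destination terminal 1061.00 + delivery 2210.02 + duty 27375.64 = 41441.65
Landed cost = invoice 97766.88 + 41441.65 = 139208.53

Total landed cost: USD 139208.53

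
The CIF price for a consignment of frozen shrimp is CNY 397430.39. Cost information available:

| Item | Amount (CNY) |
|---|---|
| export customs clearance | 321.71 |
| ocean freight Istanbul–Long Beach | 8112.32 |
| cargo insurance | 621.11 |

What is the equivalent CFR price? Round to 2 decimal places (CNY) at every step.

CFR price: CNY 396809.28

Not relevant to the conversion: export clearance, freight — on the seller under both CIF and CFR; already in the CIF price and stays in the CFR price.
From CIF to CFR, the seller no longer bears: insurance.
CFR price = 397430.39 − 621.11 = 396809.28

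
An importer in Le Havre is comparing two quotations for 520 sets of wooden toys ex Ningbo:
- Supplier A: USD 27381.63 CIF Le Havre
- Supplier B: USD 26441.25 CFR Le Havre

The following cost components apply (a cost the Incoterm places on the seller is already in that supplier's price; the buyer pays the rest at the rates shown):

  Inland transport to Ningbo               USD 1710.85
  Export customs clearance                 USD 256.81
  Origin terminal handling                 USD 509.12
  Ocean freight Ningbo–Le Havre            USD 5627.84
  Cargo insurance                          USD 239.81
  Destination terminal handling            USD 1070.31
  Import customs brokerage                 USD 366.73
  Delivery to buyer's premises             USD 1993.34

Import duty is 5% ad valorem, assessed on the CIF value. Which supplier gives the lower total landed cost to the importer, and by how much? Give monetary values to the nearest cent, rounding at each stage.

Supplier A (CIF):
The CIF price already equals the CIF value: 27381.63
Import duty = 27381.63 × 5% = 1369.08
Buyer bears (A): 1070.31 + 366.73 + 1993.34 = 3430.38
Landed cost (A) = invoice 27381.63 + 3430.38 + duty 1369.08 = 32181.09
Supplier B (CFR):
CIF value = CFR price + insurance = 26441.25 + 239.81 = 26681.06
Import duty = 26681.06 × 5% = 1334.05
Buyer bears (B): 239.81 + 1070.31 + 366.73 + 1993.34 = 3670.19
Landed cost (B) = invoice 26441.25 + 3670.19 + duty 1334.05 = 31445.49
Difference = |32181.09 − 31445.49| = 735.60

Supplier B is cheaper by USD 735.60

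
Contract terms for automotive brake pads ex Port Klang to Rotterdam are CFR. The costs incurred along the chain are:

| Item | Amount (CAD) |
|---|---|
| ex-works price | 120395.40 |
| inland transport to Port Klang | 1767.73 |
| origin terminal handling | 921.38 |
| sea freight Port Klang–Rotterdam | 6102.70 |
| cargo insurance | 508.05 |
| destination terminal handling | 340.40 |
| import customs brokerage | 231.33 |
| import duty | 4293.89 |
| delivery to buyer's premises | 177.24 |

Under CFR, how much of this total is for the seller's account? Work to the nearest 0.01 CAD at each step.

CFR: the seller pays costs through ocean freight to the destination port, but not insurance.
Seller's account: goods 120395.40 + inland to port 1767.73 + origin terminal 921.38 + freight 6102.70 = 129187.21
Buyer's account: insurance 508.05 + destination terminal 340.40 + brokerage 231.33 + duty 4293.89 + delivery 177.24 = 5550.91

Seller's account: CAD 129187.21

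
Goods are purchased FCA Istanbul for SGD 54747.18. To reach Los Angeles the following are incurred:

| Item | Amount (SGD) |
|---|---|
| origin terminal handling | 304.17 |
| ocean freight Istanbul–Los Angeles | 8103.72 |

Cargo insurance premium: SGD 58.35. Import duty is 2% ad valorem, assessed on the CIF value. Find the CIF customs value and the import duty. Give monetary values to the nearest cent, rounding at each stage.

CIF value: SGD 63213.42; import duty: SGD 1264.27

CIF = FCA price + pre-shipment costs + freight + insurance
CIF = 54747.18 + 304.17 + 8103.72 + 58.35 = 63213.42
Import duty = 63213.42 × 2% = 1264.27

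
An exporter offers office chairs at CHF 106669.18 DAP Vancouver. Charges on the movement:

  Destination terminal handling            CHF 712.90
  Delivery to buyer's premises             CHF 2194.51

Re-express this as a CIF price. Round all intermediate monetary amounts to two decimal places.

CIF price: CHF 103761.77

From DAP to CIF, the seller no longer bears: destination terminal, delivery.
CIF price = 106669.18 − 712.90 − 2194.51 = 103761.77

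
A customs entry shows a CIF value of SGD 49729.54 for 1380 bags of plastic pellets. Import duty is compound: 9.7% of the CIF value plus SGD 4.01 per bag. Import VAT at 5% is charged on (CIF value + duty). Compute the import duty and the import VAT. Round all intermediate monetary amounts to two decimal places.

Import duty: SGD 10357.57; import VAT: SGD 3004.36

Ad valorem component: 49729.54 × 9.7% = 4823.77
Specific component: 1380 × 4.01 = 5533.80
Import duty = 4823.77 + 5533.80 = 10357.57
VAT base = CIF + duty = 49729.54 + 10357.57 = 60087.11
Import VAT = 60087.11 × 5% = 3004.36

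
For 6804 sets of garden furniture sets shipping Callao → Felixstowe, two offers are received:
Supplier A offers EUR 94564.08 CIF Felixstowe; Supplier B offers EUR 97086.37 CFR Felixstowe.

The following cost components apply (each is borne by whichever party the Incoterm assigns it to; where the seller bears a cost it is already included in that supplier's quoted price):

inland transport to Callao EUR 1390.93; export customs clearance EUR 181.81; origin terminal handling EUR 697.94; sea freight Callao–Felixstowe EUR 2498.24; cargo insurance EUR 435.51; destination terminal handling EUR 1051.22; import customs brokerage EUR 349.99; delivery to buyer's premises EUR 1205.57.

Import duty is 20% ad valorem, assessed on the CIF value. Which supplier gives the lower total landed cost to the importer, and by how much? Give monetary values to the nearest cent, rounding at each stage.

Supplier A is cheaper by EUR 3549.36

Supplier A (CIF):
The CIF price already equals the CIF value: 94564.08
Import duty = 94564.08 × 20% = 18912.82
Buyer bears (A): 1051.22 + 349.99 + 1205.57 = 2606.78
Landed cost (A) = invoice 94564.08 + 2606.78 + duty 18912.82 = 116083.68
Supplier B (CFR):
CIF value = CFR price + insurance = 97086.37 + 435.51 = 97521.88
Import duty = 97521.88 × 20% = 19504.38
Buyer bears (B): 435.51 + 1051.22 + 349.99 + 1205.57 = 3042.29
Landed cost (B) = invoice 97086.37 + 3042.29 + duty 19504.38 = 119633.04
Difference = |116083.68 − 119633.04| = 3549.36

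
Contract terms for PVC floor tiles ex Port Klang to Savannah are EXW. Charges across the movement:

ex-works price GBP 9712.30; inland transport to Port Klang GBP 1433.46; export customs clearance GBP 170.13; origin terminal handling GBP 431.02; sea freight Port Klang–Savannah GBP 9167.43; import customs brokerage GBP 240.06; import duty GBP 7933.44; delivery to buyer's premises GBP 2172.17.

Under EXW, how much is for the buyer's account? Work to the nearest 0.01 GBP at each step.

Buyer's account: GBP 21547.71

EXW: the seller makes goods available at their premises; the buyer bears all onward costs.
Seller's account: goods 9712.30 = 9712.30
Buyer's account: inland to port 1433.46 + export clearance 170.13 + origin terminal 431.02 + freight 9167.43 + brokerage 240.06 + duty 7933.44 + delivery 2172.17 = 21547.71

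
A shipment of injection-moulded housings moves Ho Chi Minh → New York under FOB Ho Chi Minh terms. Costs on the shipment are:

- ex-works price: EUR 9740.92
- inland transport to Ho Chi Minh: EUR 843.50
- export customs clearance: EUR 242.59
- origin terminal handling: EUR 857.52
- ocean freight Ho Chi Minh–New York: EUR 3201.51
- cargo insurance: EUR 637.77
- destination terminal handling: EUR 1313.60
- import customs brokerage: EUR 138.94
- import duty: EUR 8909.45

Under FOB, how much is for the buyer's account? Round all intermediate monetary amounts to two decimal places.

Buyer's account: EUR 14201.27

FOB: the seller bears costs until goods are on board at the origin port; the buyer bears freight, insurance and all costs thereafter.
Seller's account: goods 9740.92 + inland to port 843.50 + export clearance 242.59 + origin terminal 857.52 = 11684.53
Buyer's account: freight 3201.51 + insurance 637.77 + destination terminal 1313.60 + brokerage 138.94 + duty 8909.45 = 14201.27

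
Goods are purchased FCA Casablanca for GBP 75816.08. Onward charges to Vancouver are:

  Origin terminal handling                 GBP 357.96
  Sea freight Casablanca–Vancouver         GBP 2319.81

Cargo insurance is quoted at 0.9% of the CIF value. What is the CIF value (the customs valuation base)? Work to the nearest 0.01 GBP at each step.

CIF value: GBP 79206.71

Let C be the CIF value. C = FCA price + pre-shipment costs + freight + 0.9% × C
C − 0.9% × C = 75816.08 + 357.96 + 2319.81
0.991 × C = 78493.85
C = 78493.85 / 0.991 = 79206.71
Insurance premium = 0.9% × 79206.71 = 712.86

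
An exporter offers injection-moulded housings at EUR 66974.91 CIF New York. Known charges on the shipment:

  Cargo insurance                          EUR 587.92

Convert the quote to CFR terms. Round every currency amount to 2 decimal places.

From CIF to CFR, the seller no longer bears: insurance.
CFR price = 66974.91 − 587.92 = 66386.99

CFR price: EUR 66386.99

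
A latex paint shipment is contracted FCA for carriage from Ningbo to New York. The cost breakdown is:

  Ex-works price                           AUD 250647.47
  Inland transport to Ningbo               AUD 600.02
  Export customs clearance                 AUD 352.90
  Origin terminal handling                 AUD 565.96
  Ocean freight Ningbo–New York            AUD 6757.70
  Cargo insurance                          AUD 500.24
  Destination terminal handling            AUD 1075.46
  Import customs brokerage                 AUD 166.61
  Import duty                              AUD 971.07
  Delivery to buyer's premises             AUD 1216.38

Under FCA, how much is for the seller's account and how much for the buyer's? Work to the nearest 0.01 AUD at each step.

Seller: AUD 251600.39; buyer: AUD 11253.42

FCA: the seller delivers export-cleared goods to the carrier; the buyer bears costs from that point.
Seller's account: goods 250647.47 + inland to port 600.02 + export clearance 352.90 = 251600.39
Buyer's account: origin terminal 565.96 + freight 6757.70 + insurance 500.24 + destination terminal 1075.46 + brokerage 166.61 + duty 971.07 + delivery 1216.38 = 11253.42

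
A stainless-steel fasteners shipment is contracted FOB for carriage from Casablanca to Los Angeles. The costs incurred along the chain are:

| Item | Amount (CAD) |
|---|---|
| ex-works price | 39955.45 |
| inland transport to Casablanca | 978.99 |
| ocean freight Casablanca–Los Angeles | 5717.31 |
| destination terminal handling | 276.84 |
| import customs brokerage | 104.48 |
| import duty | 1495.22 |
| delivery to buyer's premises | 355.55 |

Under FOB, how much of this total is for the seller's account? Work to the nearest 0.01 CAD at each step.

FOB: the seller bears costs until goods are on board at the origin port; the buyer bears freight, insurance and all costs thereafter.
Seller's account: goods 39955.45 + inland to port 978.99 = 40934.44
Buyer's account: freight 5717.31 + destination terminal 276.84 + brokerage 104.48 + duty 1495.22 + delivery 355.55 = 7949.40

Seller's account: CAD 40934.44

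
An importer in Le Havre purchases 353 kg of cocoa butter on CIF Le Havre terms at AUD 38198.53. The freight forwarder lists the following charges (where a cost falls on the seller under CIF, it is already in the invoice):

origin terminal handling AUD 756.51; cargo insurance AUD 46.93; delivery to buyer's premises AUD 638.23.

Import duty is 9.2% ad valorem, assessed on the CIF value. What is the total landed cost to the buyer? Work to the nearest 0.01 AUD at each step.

CIF: the seller pays costs through ocean freight and marine insurance to the destination port.
Already in the invoice (seller's account under CIF): origin terminal, insurance — exclude.
The CIF price already equals the CIF value: 38198.53
Import duty = 38198.53 × 9.2% = 3514.26
Buyer bears: delivery 638.23 + duty 3514.26 = 4152.49
Landed cost = invoice 38198.53 + 4152.49 = 42351.02

Total landed cost: AUD 42351.02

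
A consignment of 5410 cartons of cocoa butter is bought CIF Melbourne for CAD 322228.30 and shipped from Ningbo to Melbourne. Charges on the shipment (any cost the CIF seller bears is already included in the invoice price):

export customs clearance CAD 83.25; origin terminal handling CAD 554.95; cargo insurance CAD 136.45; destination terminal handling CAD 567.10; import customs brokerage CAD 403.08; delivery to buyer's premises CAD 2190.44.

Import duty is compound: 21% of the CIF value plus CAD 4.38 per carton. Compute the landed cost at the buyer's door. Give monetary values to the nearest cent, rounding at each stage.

CIF: the seller pays costs through ocean freight and marine insurance to the destination port.
Already in the invoice (seller's account under CIF): export clearance, origin terminal, insurance — exclude.
The CIF price already equals the CIF value: 322228.30
Ad valorem component: 322228.30 × 21% = 67667.94
Specific component: 5410 × 4.38 = 23695.80
Import duty = 67667.94 + 23695.80 = 91363.74
Buyer bears: destination terminal 567.10 + brokerage 403.08 + delivery 2190.44 + duty 91363.74 = 94524.36
Landed cost = invoice 322228.30 + 94524.36 = 416752.66

Total landed cost: CAD 416752.66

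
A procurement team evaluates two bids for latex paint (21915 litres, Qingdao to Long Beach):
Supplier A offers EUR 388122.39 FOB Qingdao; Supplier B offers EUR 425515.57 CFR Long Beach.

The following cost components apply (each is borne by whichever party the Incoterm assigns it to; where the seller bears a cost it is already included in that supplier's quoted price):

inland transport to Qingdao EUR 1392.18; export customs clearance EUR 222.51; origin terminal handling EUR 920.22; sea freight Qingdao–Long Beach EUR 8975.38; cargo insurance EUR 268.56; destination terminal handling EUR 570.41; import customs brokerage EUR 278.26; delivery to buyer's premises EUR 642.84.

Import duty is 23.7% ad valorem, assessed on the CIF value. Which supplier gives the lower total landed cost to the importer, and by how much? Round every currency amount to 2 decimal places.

Supplier A (FOB):
CIF value = FOB price + freight + insurance = 388122.39 + 8975.38 + 268.56 = 397366.33
Import duty = 397366.33 × 23.7% = 94175.82
Buyer bears (A): 8975.38 + 268.56 + 570.41 + 278.26 + 642.84 = 10735.45
Landed cost (A) = invoice 388122.39 + 10735.45 + duty 94175.82 = 493033.66
Supplier B (CFR):
CIF value = CFR price + insurance = 425515.57 + 268.56 = 425784.13
Import duty = 425784.13 × 23.7% = 100910.84
Buyer bears (B): 268.56 + 570.41 + 278.26 + 642.84 = 1760.07
Landed cost (B) = invoice 425515.57 + 1760.07 + duty 100910.84 = 528186.48
Difference = |493033.66 − 528186.48| = 35152.82

Supplier A is cheaper by EUR 35152.82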